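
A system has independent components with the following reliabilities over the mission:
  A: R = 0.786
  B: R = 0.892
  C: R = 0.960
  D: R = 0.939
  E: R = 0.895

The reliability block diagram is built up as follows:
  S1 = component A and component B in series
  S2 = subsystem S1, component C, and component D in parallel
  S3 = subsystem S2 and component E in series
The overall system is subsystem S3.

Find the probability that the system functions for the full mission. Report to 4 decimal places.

Series (A and B): 0.786000 × 0.892000 = 0.701112
Parallel ([0.701112], C, and D): 1 − (1 − 0.701112)(1 − 0.960000)(1 − 0.939000) = 0.999271
Series ([0.999271] and E): 0.999271 × 0.895000 = 0.8943

0.8943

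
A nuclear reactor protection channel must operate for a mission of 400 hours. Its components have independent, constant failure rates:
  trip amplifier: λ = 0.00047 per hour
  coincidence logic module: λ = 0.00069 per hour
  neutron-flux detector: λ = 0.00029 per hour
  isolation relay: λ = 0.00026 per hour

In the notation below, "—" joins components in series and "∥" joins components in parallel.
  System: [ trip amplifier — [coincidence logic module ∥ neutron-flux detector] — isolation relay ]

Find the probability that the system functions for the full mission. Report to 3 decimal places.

R(trip amplifier) = exp(−0.00047 × 400) = 0.82861
R(coincidence logic module) = exp(−0.00069 × 400) = 0.75881
R(neutron-flux detector) = exp(−0.00029 × 400) = 0.89048
R(isolation relay) = exp(−0.00026 × 400) = 0.90123
Parallel (coincidence logic module and neutron-flux detector): 1 − (1 − 0.75881)(1 − 0.89048) = 0.97358
Series (trip amplifier, [0.97358], and isolation relay): 0.82861 × 0.97358 × 0.90123 = 0.727

0.727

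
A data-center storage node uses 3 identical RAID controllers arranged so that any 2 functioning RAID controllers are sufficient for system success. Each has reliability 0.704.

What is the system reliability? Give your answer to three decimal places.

0.789

R = Σ_{i=2}^{3} C(3,i) p^i (1−p)^{3−i} with p = 0.704
C(3,2)·0.704^2·0.296^1 = 0.44011
C(3,3)·0.704^3·0.296^0 = 0.34891
Sum = 0.789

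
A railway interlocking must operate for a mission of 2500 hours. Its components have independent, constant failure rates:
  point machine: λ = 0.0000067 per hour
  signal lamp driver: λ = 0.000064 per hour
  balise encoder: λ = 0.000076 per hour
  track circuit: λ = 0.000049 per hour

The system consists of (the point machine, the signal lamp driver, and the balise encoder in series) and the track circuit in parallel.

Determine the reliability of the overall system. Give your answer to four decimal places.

R(point machine) = exp(−0.0000067 × 2500) = 0.983390
R(signal lamp driver) = exp(−0.000064 × 2500) = 0.852144
R(balise encoder) = exp(−0.000076 × 2500) = 0.826959
R(track circuit) = exp(−0.000049 × 2500) = 0.884706
Series (point machine, signal lamp driver, and balise encoder): 0.983390 × 0.852144 × 0.826959 = 0.692983
Parallel ([0.692983] and track circuit): 1 − (1 − 0.692983)(1 − 0.884706) = 0.9646

0.9646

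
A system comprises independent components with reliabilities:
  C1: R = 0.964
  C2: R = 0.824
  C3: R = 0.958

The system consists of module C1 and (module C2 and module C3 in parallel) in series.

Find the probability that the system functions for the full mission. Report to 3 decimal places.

Parallel (C2 and C3): 1 − (1 − 0.82400)(1 − 0.95800) = 0.99261
Series (C1 and [0.99261]): 0.96400 × 0.99261 = 0.957

0.957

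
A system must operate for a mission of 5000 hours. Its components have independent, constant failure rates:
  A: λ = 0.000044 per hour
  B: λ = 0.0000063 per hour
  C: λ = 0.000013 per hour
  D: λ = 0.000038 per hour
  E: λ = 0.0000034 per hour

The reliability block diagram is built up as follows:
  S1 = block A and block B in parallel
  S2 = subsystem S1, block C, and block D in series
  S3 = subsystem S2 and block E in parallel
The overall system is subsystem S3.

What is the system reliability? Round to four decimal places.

0.9961

R(A) = exp(−0.000044 × 5000) = 0.802519
R(B) = exp(−0.0000063 × 5000) = 0.968991
R(C) = exp(−0.000013 × 5000) = 0.937067
R(D) = exp(−0.000038 × 5000) = 0.826959
R(E) = exp(−0.0000034 × 5000) = 0.983144
Parallel (A and B): 1 − (1 − 0.802519)(1 − 0.968991) = 0.993876
Series ([0.993876], C, and D): 0.993876 × 0.937067 × 0.826959 = 0.770170
Parallel ([0.770170] and E): 1 − (1 − 0.770170)(1 − 0.983144) = 0.9961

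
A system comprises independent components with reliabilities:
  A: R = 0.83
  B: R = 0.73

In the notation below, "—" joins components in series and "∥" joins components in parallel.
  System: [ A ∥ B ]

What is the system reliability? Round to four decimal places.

Parallel (A and B): 1 − (1 − 0.830000)(1 − 0.730000) = 0.9541

0.9541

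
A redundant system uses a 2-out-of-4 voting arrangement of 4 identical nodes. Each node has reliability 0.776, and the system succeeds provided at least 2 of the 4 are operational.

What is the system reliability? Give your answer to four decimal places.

R = Σ_{i=2}^{4} C(4,i) p^i (1−p)^{4−i} with p = 0.776
C(4,2)·0.776^2·0.224^2 = 0.181289
C(4,3)·0.776^3·0.224^1 = 0.418691
C(4,4)·0.776^4·0.224^0 = 0.362616
Sum = 0.9626

0.9626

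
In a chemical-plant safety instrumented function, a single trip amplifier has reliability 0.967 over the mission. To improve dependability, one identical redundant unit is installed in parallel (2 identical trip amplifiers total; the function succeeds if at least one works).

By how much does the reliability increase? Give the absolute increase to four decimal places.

0.0319

R_before = 0.967
R_after = 1 − (1 − 0.967)^2 = 0.9989
ΔR = 0.9989 − 0.967 = 0.0319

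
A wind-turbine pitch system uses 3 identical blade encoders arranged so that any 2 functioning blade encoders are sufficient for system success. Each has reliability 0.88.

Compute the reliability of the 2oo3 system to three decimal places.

R = Σ_{i=2}^{3} C(3,i) p^i (1−p)^{3−i} with p = 0.88
C(3,2)·0.88^2·0.12^1 = 0.27878
C(3,3)·0.88^3·0.12^0 = 0.68147
Sum = 0.960

0.960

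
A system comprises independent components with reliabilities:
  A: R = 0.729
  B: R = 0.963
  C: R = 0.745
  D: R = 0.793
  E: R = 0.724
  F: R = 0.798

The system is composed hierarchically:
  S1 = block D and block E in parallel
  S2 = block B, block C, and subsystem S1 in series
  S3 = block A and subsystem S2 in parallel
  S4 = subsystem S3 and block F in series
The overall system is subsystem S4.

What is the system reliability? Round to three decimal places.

0.728

Parallel (D and E): 1 − (1 − 0.79300)(1 − 0.72400) = 0.94287
Series (B, C, and [0.94287]): 0.96300 × 0.74500 × 0.94287 = 0.67645
Parallel (A and [0.67645]): 1 − (1 − 0.72900)(1 − 0.67645) = 0.91232
Series ([0.91232] and F): 0.91232 × 0.79800 = 0.728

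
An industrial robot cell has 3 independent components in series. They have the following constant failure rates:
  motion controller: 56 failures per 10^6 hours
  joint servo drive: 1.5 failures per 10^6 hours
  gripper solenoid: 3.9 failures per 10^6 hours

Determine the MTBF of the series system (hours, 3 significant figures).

16300

Series of exponential components: λ_sys = Σ λ_i
λ_sys = 0.000056 + 0.0000015 + 0.0000039 = 6.1400e-05 /h
MTBF = 1 / λ_sys = 16300 h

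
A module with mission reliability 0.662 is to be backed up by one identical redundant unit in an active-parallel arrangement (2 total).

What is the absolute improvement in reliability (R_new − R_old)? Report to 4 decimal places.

0.2238

R_before = 0.662
R_after = 1 − (1 − 0.662)^2 = 0.8858
ΔR = 0.8858 − 0.662 = 0.2238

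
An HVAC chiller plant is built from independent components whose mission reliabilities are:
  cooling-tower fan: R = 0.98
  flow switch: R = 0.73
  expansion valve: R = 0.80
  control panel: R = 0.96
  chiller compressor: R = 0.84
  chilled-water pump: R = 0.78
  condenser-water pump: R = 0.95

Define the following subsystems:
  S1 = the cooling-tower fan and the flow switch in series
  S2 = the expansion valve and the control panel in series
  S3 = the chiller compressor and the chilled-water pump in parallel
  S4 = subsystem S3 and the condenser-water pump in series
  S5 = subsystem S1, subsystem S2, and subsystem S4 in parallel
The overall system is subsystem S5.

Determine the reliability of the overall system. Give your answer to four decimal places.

0.9945

Series (cooling-tower fan and flow switch): 0.980000 × 0.730000 = 0.715400
Series (expansion valve and control panel): 0.800000 × 0.960000 = 0.768000
Parallel (chiller compressor and chilled-water pump): 1 − (1 − 0.840000)(1 − 0.780000) = 0.964800
Series ([0.964800] and condenser-water pump): 0.964800 × 0.950000 = 0.916560
Parallel ([0.715400], [0.768000], and [0.916560]): 1 − (1 − 0.715400)(1 − 0.768000)(1 − 0.916560) = 0.9945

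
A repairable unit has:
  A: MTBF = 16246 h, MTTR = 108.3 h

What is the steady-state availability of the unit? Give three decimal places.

A(A) = MTBF/(MTBF+MTTR) = 16246/(16246+108.3) = 0.993

0.993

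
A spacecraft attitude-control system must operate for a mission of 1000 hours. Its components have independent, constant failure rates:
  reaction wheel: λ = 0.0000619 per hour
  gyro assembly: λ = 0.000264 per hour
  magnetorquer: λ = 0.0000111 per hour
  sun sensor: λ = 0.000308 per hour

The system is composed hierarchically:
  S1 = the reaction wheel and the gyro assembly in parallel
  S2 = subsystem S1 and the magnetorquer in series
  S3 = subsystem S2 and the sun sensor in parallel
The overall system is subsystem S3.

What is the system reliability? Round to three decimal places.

R(reaction wheel) = exp(−0.0000619 × 1000) = 0.93998
R(gyro assembly) = exp(−0.000264 × 1000) = 0.76797
R(magnetorquer) = exp(−0.0000111 × 1000) = 0.98896
R(sun sensor) = exp(−0.000308 × 1000) = 0.73492
Parallel (reaction wheel and gyro assembly): 1 − (1 − 0.93998)(1 − 0.76797) = 0.98607
Series ([0.98607] and magnetorquer): 0.98607 × 0.98896 = 0.97518
Parallel ([0.97518] and sun sensor): 1 − (1 − 0.97518)(1 − 0.73492) = 0.993

0.993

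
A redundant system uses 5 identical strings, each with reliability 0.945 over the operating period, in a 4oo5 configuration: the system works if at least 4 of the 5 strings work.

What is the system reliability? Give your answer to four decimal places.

R = Σ_{i=4}^{5} C(5,i) p^i (1−p)^{5−i} with p = 0.945
C(5,4)·0.945^4·0.055^1 = 0.219311
C(5,5)·0.945^5·0.055^0 = 0.753631
Sum = 0.9729

0.9729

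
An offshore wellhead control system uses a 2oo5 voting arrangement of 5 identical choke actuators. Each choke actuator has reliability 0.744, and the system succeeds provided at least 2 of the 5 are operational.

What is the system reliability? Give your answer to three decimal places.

0.983

R = Σ_{i=2}^{5} C(5,i) p^i (1−p)^{5−i} with p = 0.744
C(5,2)·0.744^2·0.256^3 = 0.09287
C(5,3)·0.744^3·0.256^2 = 0.26990
C(5,4)·0.744^4·0.256^1 = 0.39219
C(5,5)·0.744^5·0.256^0 = 0.22796
Sum = 0.983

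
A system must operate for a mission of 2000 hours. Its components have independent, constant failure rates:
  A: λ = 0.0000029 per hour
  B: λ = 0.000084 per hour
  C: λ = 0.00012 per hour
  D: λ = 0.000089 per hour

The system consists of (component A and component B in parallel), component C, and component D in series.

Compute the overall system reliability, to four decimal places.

R(A) = exp(−0.0000029 × 2000) = 0.994217
R(B) = exp(−0.000084 × 2000) = 0.845354
R(C) = exp(−0.00012 × 2000) = 0.786628
R(D) = exp(−0.000089 × 2000) = 0.836942
Parallel (A and B): 1 − (1 − 0.994217)(1 − 0.845354) = 0.999106
Series ([0.999106], C, and D): 0.999106 × 0.786628 × 0.836942 = 0.6578

0.6578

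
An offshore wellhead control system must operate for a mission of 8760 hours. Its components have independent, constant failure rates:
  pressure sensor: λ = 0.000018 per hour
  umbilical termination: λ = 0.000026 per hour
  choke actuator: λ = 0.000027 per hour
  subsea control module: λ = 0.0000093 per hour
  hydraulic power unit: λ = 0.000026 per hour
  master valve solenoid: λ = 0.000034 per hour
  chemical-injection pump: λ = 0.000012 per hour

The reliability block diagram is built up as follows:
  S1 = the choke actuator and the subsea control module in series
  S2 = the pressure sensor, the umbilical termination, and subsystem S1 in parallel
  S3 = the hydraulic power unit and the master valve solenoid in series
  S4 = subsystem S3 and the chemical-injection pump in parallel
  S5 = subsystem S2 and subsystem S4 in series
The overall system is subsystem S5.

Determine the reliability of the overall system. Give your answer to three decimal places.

R(pressure sensor) = exp(−0.000018 × 8760) = 0.85412
R(umbilical termination) = exp(−0.000026 × 8760) = 0.79632
R(choke actuator) = exp(−0.000027 × 8760) = 0.78937
R(subsea control module) = exp(−0.0000093 × 8760) = 0.92176
R(hydraulic power unit) = exp(−0.000026 × 8760) = 0.79632
R(master valve solenoid) = exp(−0.000034 × 8760) = 0.74242
R(chemical-injection pump) = exp(−0.000012 × 8760) = 0.90022
Series (choke actuator and subsea control module): 0.78937 × 0.92176 = 0.72761
Parallel (pressure sensor, umbilical termination, and [0.72761]): 1 − (1 − 0.85412)(1 − 0.79632)(1 − 0.72761) = 0.99191
Series (hydraulic power unit and master valve solenoid): 0.79632 × 0.74242 = 0.59120
Parallel ([0.59120] and chemical-injection pump): 1 − (1 − 0.59120)(1 − 0.90022) = 0.95921
Series ([0.99191] and [0.95921]): 0.99191 × 0.95921 = 0.951

0.951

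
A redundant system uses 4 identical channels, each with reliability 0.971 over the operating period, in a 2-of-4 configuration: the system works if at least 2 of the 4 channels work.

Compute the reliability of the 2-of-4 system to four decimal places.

0.9999

R = Σ_{i=2}^{4} C(4,i) p^i (1−p)^{4−i} with p = 0.971
C(4,2)·0.971^2·0.029^2 = 0.004758
C(4,3)·0.971^3·0.029^1 = 0.106198
C(4,4)·0.971^4·0.029^0 = 0.888949
Sum = 0.9999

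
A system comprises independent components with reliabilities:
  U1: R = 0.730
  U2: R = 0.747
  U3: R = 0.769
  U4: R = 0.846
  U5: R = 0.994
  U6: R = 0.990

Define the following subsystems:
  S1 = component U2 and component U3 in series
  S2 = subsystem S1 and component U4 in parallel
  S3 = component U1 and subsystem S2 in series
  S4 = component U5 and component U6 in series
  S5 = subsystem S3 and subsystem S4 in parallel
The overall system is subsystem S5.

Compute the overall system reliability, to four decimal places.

0.9949

Series (U2 and U3): 0.747000 × 0.769000 = 0.574443
Parallel ([0.574443] and U4): 1 − (1 − 0.574443)(1 − 0.846000) = 0.934464
Series (U1 and [0.934464]): 0.730000 × 0.934464 = 0.682159
Series (U5 and U6): 0.994000 × 0.990000 = 0.984060
Parallel ([0.682159] and [0.984060]): 1 − (1 − 0.682159)(1 − 0.984060) = 0.9949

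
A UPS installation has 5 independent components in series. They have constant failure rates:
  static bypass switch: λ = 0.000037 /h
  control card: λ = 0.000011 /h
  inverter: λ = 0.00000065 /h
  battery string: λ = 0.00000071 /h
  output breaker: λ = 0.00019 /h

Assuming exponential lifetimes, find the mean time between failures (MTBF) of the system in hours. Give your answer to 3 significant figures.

Series of exponential components: λ_sys = Σ λ_i
λ_sys = 0.000037 + 0.000011 + 0.00000065 + 0.00000071 + 0.00019 = 2.3936e-04 /h
MTBF = 1 / λ_sys = 4180 h

4180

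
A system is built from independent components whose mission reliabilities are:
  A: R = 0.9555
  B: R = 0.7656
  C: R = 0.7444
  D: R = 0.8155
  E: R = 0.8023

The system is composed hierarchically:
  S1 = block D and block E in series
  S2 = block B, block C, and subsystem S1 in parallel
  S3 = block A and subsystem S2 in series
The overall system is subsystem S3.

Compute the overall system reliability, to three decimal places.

Series (D and E): 0.81550 × 0.80230 = 0.65428
Parallel (B, C, and [0.65428]): 1 − (1 − 0.76560)(1 − 0.74440)(1 − 0.65428) = 0.97929
Series (A and [0.97929]): 0.95550 × 0.97929 = 0.936

0.936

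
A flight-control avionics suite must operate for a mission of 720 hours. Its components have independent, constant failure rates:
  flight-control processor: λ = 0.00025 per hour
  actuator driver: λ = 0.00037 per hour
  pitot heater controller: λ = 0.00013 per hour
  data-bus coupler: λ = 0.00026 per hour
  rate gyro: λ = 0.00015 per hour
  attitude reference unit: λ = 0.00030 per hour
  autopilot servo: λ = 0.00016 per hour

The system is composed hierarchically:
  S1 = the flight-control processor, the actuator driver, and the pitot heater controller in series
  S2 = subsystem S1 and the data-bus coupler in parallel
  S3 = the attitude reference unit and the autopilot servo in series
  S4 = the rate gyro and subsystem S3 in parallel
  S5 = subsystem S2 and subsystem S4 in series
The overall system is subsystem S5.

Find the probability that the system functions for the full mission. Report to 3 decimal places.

0.902

R(flight-control processor) = exp(−0.00025 × 720) = 0.83527
R(actuator driver) = exp(−0.00037 × 720) = 0.76613
R(pitot heater controller) = exp(−0.00013 × 720) = 0.91065
R(data-bus coupler) = exp(−0.00026 × 720) = 0.82928
R(rate gyro) = exp(−0.00015 × 720) = 0.89763
R(attitude reference unit) = exp(−0.00030 × 720) = 0.80574
R(autopilot servo) = exp(−0.00016 × 720) = 0.89119
Series (flight-control processor, actuator driver, and pitot heater controller): 0.83527 × 0.76613 × 0.91065 = 0.58275
Parallel ([0.58275] and data-bus coupler): 1 − (1 − 0.58275)(1 − 0.82928) = 0.92877
Series (attitude reference unit and autopilot servo): 0.80574 × 0.89119 = 0.71807
Parallel (rate gyro and [0.71807]): 1 − (1 − 0.89763)(1 − 0.71807) = 0.97114
Series ([0.92877] and [0.97114]): 0.92877 × 0.97114 = 0.902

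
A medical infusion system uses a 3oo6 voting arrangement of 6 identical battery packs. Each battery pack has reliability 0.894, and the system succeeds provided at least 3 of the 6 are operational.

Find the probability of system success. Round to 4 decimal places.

0.9984

R = Σ_{i=3}^{6} C(6,i) p^i (1−p)^{6−i} with p = 0.894
C(6,3)·0.894^3·0.106^3 = 0.017020
C(6,4)·0.894^4·0.106^2 = 0.107660
C(6,5)·0.894^5·0.106^1 = 0.363199
C(6,6)·0.894^6·0.106^0 = 0.510535
Sum = 0.9984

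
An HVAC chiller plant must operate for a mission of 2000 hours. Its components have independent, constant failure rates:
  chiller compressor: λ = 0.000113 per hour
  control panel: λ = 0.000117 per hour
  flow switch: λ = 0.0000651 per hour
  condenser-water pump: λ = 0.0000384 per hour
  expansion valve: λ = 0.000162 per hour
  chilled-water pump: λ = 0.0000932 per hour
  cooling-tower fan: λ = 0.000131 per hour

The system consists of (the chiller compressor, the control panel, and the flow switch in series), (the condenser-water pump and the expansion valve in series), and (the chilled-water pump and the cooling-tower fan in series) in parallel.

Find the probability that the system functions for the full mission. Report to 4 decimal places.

R(chiller compressor) = exp(−0.000113 × 2000) = 0.797718
R(control panel) = exp(−0.000117 × 2000) = 0.791362
R(flow switch) = exp(−0.0000651 × 2000) = 0.877920
R(condenser-water pump) = exp(−0.0000384 × 2000) = 0.926075
R(expansion valve) = exp(−0.000162 × 2000) = 0.723250
R(chilled-water pump) = exp(−0.0000932 × 2000) = 0.829942
R(cooling-tower fan) = exp(−0.000131 × 2000) = 0.769511
Series (chiller compressor, control panel, and flow switch): 0.797718 × 0.791362 × 0.877920 = 0.554217
Series (condenser-water pump and expansion valve): 0.926075 × 0.723250 = 0.669784
Series (chilled-water pump and cooling-tower fan): 0.829942 × 0.769511 = 0.638649
Parallel ([0.554217], [0.669784], and [0.638649]): 1 − (1 − 0.554217)(1 − 0.669784)(1 − 0.638649) = 0.9468

0.9468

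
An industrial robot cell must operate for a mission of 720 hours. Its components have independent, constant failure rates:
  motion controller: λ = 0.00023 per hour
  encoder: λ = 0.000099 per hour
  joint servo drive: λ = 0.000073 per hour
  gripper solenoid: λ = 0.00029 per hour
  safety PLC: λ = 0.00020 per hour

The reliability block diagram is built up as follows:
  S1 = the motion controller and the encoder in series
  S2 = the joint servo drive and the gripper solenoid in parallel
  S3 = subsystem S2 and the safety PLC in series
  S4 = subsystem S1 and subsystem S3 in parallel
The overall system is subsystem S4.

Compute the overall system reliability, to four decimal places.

0.9700

R(motion controller) = exp(−0.00023 × 720) = 0.847385
R(encoder) = exp(−0.000099 × 720) = 0.931201
R(joint servo drive) = exp(−0.000073 × 720) = 0.948797
R(gripper solenoid) = exp(−0.00029 × 720) = 0.811558
R(safety PLC) = exp(−0.00020 × 720) = 0.865888
Series (motion controller and encoder): 0.847385 × 0.931201 = 0.789086
Parallel (joint servo drive and gripper solenoid): 1 − (1 − 0.948797)(1 − 0.811558) = 0.990351
Series ([0.990351] and safety PLC): 0.990351 × 0.865888 = 0.857533
Parallel ([0.789086] and [0.857533]): 1 − (1 − 0.789086)(1 − 0.857533) = 0.9700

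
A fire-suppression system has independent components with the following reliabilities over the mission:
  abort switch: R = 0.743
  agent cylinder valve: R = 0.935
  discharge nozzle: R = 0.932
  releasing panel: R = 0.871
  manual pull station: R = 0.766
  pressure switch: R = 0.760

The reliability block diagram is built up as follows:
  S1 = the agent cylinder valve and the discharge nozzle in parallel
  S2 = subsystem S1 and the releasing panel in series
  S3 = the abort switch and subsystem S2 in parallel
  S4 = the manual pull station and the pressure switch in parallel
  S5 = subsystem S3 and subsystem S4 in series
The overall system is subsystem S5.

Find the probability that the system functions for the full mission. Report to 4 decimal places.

Parallel (agent cylinder valve and discharge nozzle): 1 − (1 − 0.935000)(1 − 0.932000) = 0.995580
Series ([0.995580] and releasing panel): 0.995580 × 0.871000 = 0.867150
Parallel (abort switch and [0.867150]): 1 − (1 − 0.743000)(1 − 0.867150) = 0.965858
Parallel (manual pull station and pressure switch): 1 − (1 − 0.766000)(1 − 0.760000) = 0.943840
Series ([0.965858] and [0.943840]): 0.965858 × 0.943840 = 0.9116

0.9116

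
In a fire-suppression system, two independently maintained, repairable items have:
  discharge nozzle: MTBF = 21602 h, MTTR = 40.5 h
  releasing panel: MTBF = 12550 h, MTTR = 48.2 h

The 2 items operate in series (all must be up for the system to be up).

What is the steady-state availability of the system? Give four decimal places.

0.9943

A(discharge nozzle) = MTBF/(MTBF+MTTR) = 21602/(21602+40.5) = 0.998129
A(releasing panel) = MTBF/(MTBF+MTTR) = 12550/(12550+48.2) = 0.996174
Series availability: 0.998129 × 0.996174 = 0.9943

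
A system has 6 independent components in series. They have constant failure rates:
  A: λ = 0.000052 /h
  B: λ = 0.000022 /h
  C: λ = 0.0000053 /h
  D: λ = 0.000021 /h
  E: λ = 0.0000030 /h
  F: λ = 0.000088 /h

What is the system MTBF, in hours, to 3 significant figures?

Series of exponential components: λ_sys = Σ λ_i
λ_sys = 0.000052 + 0.000022 + 0.0000053 + 0.000021 + 0.0000030 + 0.000088 = 1.9130e-04 /h
MTBF = 1 / λ_sys = 5230 h

5230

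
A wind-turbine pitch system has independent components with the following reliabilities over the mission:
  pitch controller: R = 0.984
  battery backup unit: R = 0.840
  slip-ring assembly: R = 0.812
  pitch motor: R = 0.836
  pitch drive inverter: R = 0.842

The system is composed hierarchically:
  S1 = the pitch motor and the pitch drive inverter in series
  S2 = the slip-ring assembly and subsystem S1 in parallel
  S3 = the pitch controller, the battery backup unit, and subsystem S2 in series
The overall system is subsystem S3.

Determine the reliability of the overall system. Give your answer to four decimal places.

0.7805

Series (pitch motor and pitch drive inverter): 0.836000 × 0.842000 = 0.703912
Parallel (slip-ring assembly and [0.703912]): 1 − (1 − 0.812000)(1 − 0.703912) = 0.944335
Series (pitch controller, battery backup unit, and [0.944335]): 0.984000 × 0.840000 × 0.944335 = 0.7805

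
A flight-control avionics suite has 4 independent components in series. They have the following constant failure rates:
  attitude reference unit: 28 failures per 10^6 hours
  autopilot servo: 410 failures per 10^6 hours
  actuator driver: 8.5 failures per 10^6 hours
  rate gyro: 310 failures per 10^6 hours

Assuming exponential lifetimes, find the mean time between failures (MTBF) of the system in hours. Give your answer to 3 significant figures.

1320

Series of exponential components: λ_sys = Σ λ_i
λ_sys = 0.000028 + 0.00041 + 0.0000085 + 0.00031 = 7.5650e-04 /h
MTBF = 1 / λ_sys = 1320 h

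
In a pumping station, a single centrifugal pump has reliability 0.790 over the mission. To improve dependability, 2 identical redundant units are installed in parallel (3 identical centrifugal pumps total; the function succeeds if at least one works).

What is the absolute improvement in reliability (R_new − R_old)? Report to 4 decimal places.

0.2007

R_before = 0.790
R_after = 1 − (1 − 0.790)^3 = 0.9907
ΔR = 0.9907 − 0.790 = 0.2007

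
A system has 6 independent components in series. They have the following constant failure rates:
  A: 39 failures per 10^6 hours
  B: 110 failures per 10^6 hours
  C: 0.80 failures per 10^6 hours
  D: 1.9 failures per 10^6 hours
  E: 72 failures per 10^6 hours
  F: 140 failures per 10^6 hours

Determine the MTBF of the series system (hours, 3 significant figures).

2750

Series of exponential components: λ_sys = Σ λ_i
λ_sys = 0.000039 + 0.00011 + 0.00000080 + 0.0000019 + 0.000072 + 0.00014 = 3.6370e-04 /h
MTBF = 1 / λ_sys = 2750 h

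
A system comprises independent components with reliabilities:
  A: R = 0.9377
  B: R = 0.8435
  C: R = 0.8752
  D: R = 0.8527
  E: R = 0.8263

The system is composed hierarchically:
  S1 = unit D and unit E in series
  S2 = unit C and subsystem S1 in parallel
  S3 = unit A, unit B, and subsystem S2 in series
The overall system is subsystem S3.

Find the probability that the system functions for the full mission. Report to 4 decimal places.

0.7618

Series (D and E): 0.852700 × 0.826300 = 0.704586
Parallel (C and [0.704586]): 1 − (1 − 0.875200)(1 − 0.704586) = 0.963132
Series (A, B, and [0.963132]): 0.937700 × 0.843500 × 0.963132 = 0.7618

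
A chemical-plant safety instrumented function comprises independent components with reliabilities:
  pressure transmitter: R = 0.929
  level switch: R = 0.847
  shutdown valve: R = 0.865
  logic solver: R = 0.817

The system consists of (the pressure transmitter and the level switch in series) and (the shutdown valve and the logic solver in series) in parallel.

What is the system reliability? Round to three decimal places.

Series (pressure transmitter and level switch): 0.92900 × 0.84700 = 0.78686
Series (shutdown valve and logic solver): 0.86500 × 0.81700 = 0.70671
Parallel ([0.78686] and [0.70671]): 1 − (1 − 0.78686)(1 − 0.70671) = 0.937

0.937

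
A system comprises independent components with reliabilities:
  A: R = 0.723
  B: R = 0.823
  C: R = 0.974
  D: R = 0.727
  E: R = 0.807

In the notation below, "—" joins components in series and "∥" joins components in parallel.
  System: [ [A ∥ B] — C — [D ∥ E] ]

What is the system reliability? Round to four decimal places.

Parallel (A and B): 1 − (1 − 0.723000)(1 − 0.823000) = 0.950971
Parallel (D and E): 1 − (1 − 0.727000)(1 − 0.807000) = 0.947311
Series ([0.950971], C, and [0.947311]): 0.950971 × 0.974000 × 0.947311 = 0.8774

0.8774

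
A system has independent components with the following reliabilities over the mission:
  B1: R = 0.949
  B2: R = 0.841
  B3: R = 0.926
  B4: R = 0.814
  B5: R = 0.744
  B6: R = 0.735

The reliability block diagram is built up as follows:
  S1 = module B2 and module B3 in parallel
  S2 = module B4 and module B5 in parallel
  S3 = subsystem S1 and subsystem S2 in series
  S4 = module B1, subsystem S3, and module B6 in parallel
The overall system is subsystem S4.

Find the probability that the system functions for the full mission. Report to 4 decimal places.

0.9992

Parallel (B2 and B3): 1 − (1 − 0.841000)(1 − 0.926000) = 0.988234
Parallel (B4 and B5): 1 − (1 − 0.814000)(1 − 0.744000) = 0.952384
Series ([0.988234] and [0.952384]): 0.988234 × 0.952384 = 0.941178
Parallel (B1, [0.941178], and B6): 1 − (1 − 0.949000)(1 − 0.941178)(1 − 0.735000) = 0.9992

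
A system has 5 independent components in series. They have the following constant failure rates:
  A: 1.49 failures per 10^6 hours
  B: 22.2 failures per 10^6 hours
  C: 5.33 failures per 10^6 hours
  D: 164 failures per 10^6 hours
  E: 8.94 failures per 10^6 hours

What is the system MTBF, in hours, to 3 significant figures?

4950

Series of exponential components: λ_sys = Σ λ_i
λ_sys = 0.00000149 + 0.0000222 + 0.00000533 + 0.000164 + 0.00000894 = 2.0196e-04 /h
MTBF = 1 / λ_sys = 4950 h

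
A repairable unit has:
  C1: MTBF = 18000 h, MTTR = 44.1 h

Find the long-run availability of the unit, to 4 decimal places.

A(C1) = MTBF/(MTBF+MTTR) = 18000/(18000+44.1) = 0.9976

0.9976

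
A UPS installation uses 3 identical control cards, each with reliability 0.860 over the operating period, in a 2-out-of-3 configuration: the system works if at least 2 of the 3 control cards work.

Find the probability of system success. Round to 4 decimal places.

R = Σ_{i=2}^{3} C(3,i) p^i (1−p)^{3−i} with p = 0.860
C(3,2)·0.860^2·0.140^1 = 0.310632
C(3,3)·0.860^3·0.140^0 = 0.636056
Sum = 0.9467

0.9467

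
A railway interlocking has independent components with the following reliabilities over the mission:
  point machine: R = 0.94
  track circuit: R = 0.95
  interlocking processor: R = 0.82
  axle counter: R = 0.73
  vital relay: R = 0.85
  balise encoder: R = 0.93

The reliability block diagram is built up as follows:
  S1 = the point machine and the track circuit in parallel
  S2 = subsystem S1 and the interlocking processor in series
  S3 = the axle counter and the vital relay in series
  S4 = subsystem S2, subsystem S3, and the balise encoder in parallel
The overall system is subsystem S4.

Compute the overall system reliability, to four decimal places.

0.9952

Parallel (point machine and track circuit): 1 − (1 − 0.940000)(1 − 0.950000) = 0.997000
Series ([0.997000] and interlocking processor): 0.997000 × 0.820000 = 0.817540
Series (axle counter and vital relay): 0.730000 × 0.850000 = 0.620500
Parallel ([0.817540], [0.620500], and balise encoder): 1 − (1 − 0.817540)(1 − 0.620500)(1 − 0.930000) = 0.9952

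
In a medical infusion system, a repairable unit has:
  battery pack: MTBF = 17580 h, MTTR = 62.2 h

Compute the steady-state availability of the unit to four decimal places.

A(battery pack) = MTBF/(MTBF+MTTR) = 17580/(17580+62.2) = 0.9965

0.9965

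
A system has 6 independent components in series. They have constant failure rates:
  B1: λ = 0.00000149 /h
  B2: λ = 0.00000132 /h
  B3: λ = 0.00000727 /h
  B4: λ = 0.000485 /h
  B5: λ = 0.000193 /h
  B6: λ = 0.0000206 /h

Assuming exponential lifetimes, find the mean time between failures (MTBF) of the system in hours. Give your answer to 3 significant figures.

Series of exponential components: λ_sys = Σ λ_i
λ_sys = 0.00000149 + 0.00000132 + 0.00000727 + 0.000485 + 0.000193 + 0.0000206 = 7.0868e-04 /h
MTBF = 1 / λ_sys = 1410 h

1410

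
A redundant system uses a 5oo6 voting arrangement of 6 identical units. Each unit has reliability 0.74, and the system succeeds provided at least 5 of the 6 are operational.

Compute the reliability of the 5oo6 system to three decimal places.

0.510

R = Σ_{i=5}^{6} C(6,i) p^i (1−p)^{6−i} with p = 0.74
C(6,5)·0.74^5·0.26^1 = 0.34617
C(6,6)·0.74^6·0.26^0 = 0.16421
Sum = 0.510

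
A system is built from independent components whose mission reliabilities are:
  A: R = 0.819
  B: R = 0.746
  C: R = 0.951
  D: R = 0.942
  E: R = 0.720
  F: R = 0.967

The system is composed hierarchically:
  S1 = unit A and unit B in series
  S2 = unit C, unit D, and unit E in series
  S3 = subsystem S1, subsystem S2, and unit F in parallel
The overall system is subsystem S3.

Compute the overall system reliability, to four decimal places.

Series (A and B): 0.819000 × 0.746000 = 0.610974
Series (C, D, and E): 0.951000 × 0.942000 × 0.720000 = 0.645006
Parallel ([0.610974], [0.645006], and F): 1 − (1 − 0.610974)(1 − 0.645006)(1 − 0.967000) = 0.9954

0.9954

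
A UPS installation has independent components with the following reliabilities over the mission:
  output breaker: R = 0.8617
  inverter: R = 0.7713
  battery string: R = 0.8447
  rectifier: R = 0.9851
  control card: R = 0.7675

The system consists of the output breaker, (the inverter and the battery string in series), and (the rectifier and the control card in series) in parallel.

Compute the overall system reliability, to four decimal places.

Series (inverter and battery string): 0.771300 × 0.844700 = 0.651517
Series (rectifier and control card): 0.985100 × 0.767500 = 0.756064
Parallel (output breaker, [0.651517], and [0.756064]): 1 − (1 − 0.861700)(1 − 0.651517)(1 − 0.756064) = 0.9882

0.9882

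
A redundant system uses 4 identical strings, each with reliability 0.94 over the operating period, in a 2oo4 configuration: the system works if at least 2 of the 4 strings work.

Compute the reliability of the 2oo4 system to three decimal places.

0.999

R = Σ_{i=2}^{4} C(4,i) p^i (1−p)^{4−i} with p = 0.94
C(4,2)·0.94^2·0.06^2 = 0.01909
C(4,3)·0.94^3·0.06^1 = 0.19934
C(4,4)·0.94^4·0.06^0 = 0.78075
Sum = 0.999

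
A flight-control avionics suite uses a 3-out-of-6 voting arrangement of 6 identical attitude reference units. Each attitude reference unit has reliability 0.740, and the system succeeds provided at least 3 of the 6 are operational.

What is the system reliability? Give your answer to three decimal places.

R = Σ_{i=3}^{6} C(6,i) p^i (1−p)^{6−i} with p = 0.740
C(6,3)·0.740^3·0.260^3 = 0.14244
C(6,4)·0.740^4·0.260^2 = 0.30406
C(6,5)·0.740^5·0.260^1 = 0.34617
C(6,6)·0.740^6·0.260^0 = 0.16421
Sum = 0.957

0.957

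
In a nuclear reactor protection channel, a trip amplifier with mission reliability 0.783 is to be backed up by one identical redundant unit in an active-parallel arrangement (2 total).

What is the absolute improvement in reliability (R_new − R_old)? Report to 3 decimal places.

R_before = 0.783
R_after = 1 − (1 − 0.783)^2 = 0.953
ΔR = 0.953 − 0.783 = 0.170

0.170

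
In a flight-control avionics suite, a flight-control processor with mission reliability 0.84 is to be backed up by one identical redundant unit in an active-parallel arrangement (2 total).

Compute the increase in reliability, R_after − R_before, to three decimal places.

0.134

R_before = 0.84
R_after = 1 − (1 − 0.84)^2 = 0.974
ΔR = 0.974 − 0.84 = 0.134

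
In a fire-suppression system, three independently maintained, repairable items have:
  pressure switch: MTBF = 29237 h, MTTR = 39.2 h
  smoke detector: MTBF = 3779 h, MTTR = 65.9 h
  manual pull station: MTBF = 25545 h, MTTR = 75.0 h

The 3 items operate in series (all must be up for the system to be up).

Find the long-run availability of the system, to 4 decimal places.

0.9787

A(pressure switch) = MTBF/(MTBF+MTTR) = 29237/(29237+39.2) = 0.998661
A(smoke detector) = MTBF/(MTBF+MTTR) = 3779/(3779+65.9) = 0.982860
A(manual pull station) = MTBF/(MTBF+MTTR) = 25545/(25545+75.0) = 0.997073
Series availability: 0.998661 × 0.982860 × 0.997073 = 0.9787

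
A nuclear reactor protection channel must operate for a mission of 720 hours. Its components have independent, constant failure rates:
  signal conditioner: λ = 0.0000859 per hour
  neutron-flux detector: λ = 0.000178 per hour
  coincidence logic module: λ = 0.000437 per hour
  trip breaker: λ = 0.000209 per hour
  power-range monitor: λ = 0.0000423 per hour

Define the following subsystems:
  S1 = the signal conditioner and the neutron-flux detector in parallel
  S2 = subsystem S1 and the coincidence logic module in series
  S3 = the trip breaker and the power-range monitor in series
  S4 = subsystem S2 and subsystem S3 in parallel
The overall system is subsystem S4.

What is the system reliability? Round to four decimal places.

0.9544

R(signal conditioner) = exp(−0.0000859 × 720) = 0.940026
R(neutron-flux detector) = exp(−0.000178 × 720) = 0.879713
R(coincidence logic module) = exp(−0.000437 × 720) = 0.730052
R(trip breaker) = exp(−0.000209 × 720) = 0.860295
R(power-range monitor) = exp(−0.0000423 × 720) = 0.970003
Parallel (signal conditioner and neutron-flux detector): 1 − (1 − 0.940026)(1 − 0.879713) = 0.992786
Series ([0.992786] and coincidence logic module): 0.992786 × 0.730052 = 0.724785
Series (trip breaker and power-range monitor): 0.860295 × 0.970003 = 0.834489
Parallel ([0.724785] and [0.834489]): 1 − (1 − 0.724785)(1 − 0.834489) = 0.9544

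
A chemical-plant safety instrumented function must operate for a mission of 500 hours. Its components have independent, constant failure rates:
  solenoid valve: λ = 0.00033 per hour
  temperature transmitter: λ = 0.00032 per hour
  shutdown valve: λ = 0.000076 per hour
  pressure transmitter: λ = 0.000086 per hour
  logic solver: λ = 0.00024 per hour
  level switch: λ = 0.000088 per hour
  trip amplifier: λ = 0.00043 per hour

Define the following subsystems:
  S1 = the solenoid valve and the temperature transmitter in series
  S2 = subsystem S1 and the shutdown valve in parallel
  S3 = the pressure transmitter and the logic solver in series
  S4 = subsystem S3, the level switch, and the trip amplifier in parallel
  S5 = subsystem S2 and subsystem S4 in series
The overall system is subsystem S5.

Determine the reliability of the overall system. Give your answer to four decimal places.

R(solenoid valve) = exp(−0.00033 × 500) = 0.847894
R(temperature transmitter) = exp(−0.00032 × 500) = 0.852144
R(shutdown valve) = exp(−0.000076 × 500) = 0.962713
R(pressure transmitter) = exp(−0.000086 × 500) = 0.957911
R(logic solver) = exp(−0.00024 × 500) = 0.886920
R(level switch) = exp(−0.000088 × 500) = 0.956954
R(trip amplifier) = exp(−0.00043 × 500) = 0.806541
Series (solenoid valve and temperature transmitter): 0.847894 × 0.852144 = 0.722528
Parallel ([0.722528] and shutdown valve): 1 − (1 − 0.722528)(1 − 0.962713) = 0.989654
Series (pressure transmitter and logic solver): 0.957911 × 0.886920 = 0.849590
Parallel ([0.849590], level switch, and trip amplifier): 1 − (1 − 0.849590)(1 − 0.956954)(1 − 0.806541) = 0.998747
Series ([0.989654] and [0.998747]): 0.989654 × 0.998747 = 0.9884

0.9884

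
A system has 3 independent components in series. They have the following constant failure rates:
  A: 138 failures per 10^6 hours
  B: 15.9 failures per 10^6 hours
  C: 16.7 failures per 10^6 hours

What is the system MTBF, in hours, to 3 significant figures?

Series of exponential components: λ_sys = Σ λ_i
λ_sys = 0.000138 + 0.0000159 + 0.0000167 = 1.7060e-04 /h
MTBF = 1 / λ_sys = 5860 h

5860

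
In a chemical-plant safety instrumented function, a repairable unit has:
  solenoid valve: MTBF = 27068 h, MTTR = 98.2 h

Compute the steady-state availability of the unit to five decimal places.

0.99639

A(solenoid valve) = MTBF/(MTBF+MTTR) = 27068/(27068+98.2) = 0.99639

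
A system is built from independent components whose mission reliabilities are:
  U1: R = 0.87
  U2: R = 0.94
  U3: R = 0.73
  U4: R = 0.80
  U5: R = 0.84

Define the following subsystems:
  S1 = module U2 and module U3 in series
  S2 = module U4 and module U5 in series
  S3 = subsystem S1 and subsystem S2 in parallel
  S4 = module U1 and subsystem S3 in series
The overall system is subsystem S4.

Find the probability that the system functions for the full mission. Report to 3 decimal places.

Series (U2 and U3): 0.94000 × 0.73000 = 0.68620
Series (U4 and U5): 0.80000 × 0.84000 = 0.67200
Parallel ([0.68620] and [0.67200]): 1 − (1 − 0.68620)(1 − 0.67200) = 0.89707
Series (U1 and [0.89707]): 0.87000 × 0.89707 = 0.780

0.780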